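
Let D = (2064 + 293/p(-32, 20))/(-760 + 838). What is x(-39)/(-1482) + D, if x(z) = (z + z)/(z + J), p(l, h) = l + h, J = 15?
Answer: 232493/8892 ≈ 26.146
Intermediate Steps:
p(l, h) = h + l
x(z) = 2*z/(15 + z) (x(z) = (z + z)/(z + 15) = (2*z)/(15 + z) = 2*z/(15 + z))
D = 24475/936 (D = (2064 + 293/(20 - 32))/(-760 + 838) = (2064 + 293/(-12))/78 = (2064 + 293*(-1/12))*(1/78) = (2064 - 293/12)*(1/78) = (24475/12)*(1/78) = 24475/936 ≈ 26.148)
x(-39)/(-1482) + D = (2*(-39)/(15 - 39))/(-1482) + 24475/936 = (2*(-39)/(-24))*(-1/1482) + 24475/936 = (2*(-39)*(-1/24))*(-1/1482) + 24475/936 = (13/4)*(-1/1482) + 24475/936 = -1/456 + 24475/936 = 232493/8892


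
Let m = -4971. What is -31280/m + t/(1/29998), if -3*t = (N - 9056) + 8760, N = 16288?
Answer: -264969763744/1657 ≈ -1.5991e+8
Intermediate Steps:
t = -15992/3 (t = -((16288 - 9056) + 8760)/3 = -(7232 + 8760)/3 = -⅓*15992 = -15992/3 ≈ -5330.7)
-31280/m + t/(1/29998) = -31280/(-4971) - 15992/(3*(1/29998)) = -31280*(-1/4971) - 15992/(3*1/29998) = 31280/4971 - 15992/3*29998 = 31280/4971 - 479728016/3 = -264969763744/1657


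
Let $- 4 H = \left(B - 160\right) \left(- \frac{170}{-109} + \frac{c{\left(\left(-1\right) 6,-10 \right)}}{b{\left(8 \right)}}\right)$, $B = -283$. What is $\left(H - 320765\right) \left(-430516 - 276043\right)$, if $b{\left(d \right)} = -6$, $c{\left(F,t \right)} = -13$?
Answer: $\frac{592125869475791}{2616} \approx 2.2635 \cdot 10^{11}$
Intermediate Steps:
$H = \frac{1079591}{2616}$ ($H = - \frac{\left(-283 - 160\right) \left(- \frac{170}{-109} - \frac{13}{-6}\right)}{4} = - \frac{\left(-443\right) \left(\left(-170\right) \left(- \frac{1}{109}\right) - - \frac{13}{6}\right)}{4} = - \frac{\left(-443\right) \left(\frac{170}{109} + \frac{13}{6}\right)}{4} = - \frac{\left(-443\right) \frac{2437}{654}}{4} = \left(- \frac{1}{4}\right) \left(- \frac{1079591}{654}\right) = \frac{1079591}{2616} \approx 412.69$)
$\left(H - 320765\right) \left(-430516 - 276043\right) = \left(\frac{1079591}{2616} - 320765\right) \left(-430516 - 276043\right) = \left(- \frac{838041649}{2616}\right) \left(-706559\right) = \frac{592125869475791}{2616}$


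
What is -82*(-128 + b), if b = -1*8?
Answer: 11152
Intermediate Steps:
b = -8
-82*(-128 + b) = -82*(-128 - 8) = -82*(-136) = 11152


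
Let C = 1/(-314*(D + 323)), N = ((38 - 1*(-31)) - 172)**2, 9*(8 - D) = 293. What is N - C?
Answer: 8947673045/843404 ≈ 10609.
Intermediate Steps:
D = -221/9 (D = 8 - 1/9*293 = 8 - 293/9 = -221/9 ≈ -24.556)
N = 10609 (N = ((38 + 31) - 172)**2 = (69 - 172)**2 = (-103)**2 = 10609)
C = -9/843404 (C = 1/(-314*(-221/9 + 323)) = 1/(-314*2686/9) = 1/(-843404/9) = -9/843404 ≈ -1.0671e-5)
N - C = 10609 - 1*(-9/843404) = 10609 + 9/843404 = 8947673045/843404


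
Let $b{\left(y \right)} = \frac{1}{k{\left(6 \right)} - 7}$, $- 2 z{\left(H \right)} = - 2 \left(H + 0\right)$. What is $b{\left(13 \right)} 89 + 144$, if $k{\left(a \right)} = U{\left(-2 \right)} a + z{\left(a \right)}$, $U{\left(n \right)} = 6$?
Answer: $\frac{5129}{35} \approx 146.54$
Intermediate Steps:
$z{\left(H \right)} = H$ ($z{\left(H \right)} = - \frac{\left(-2\right) \left(H + 0\right)}{2} = - \frac{\left(-2\right) H}{2} = H$)
$k{\left(a \right)} = 7 a$ ($k{\left(a \right)} = 6 a + a = 7 a$)
$b{\left(y \right)} = \frac{1}{35}$ ($b{\left(y \right)} = \frac{1}{7 \cdot 6 - 7} = \frac{1}{42 - 7} = \frac{1}{35}$)
$b{\left(13 \right)} 89 + 144 = \frac{1}{35} \cdot 89 + 144 = \frac{89}{35} + 144 = \frac{5129}{35}$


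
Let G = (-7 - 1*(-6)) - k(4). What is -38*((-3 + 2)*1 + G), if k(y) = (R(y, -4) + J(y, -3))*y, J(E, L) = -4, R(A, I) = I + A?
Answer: -532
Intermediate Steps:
R(A, I) = A + I
k(y) = y*(-8 + y) (k(y) = ((y - 4) - 4)*y = ((-4 + y) - 4)*y = (-8 + y)*y = y*(-8 + y))
G = 15 (G = (-7 - 1*(-6)) - 4*(-8 + 4) = (-7 + 6) - 4*(-4) = -1 - 1*(-16) = -1 + 16 = 15)
-38*((-3 + 2)*1 + G) = -38*((-3 + 2)*1 + 15) = -38*(-1*1 + 15) = -38*(-1 + 15) = -38*14 = -532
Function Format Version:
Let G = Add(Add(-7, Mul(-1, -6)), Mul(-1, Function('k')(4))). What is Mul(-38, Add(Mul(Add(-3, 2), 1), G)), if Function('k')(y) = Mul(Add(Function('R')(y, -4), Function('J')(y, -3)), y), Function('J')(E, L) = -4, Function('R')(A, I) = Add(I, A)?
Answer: -532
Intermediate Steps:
Function('R')(A, I) = Add(A, I)
Function('k')(y) = Mul(y, Add(-8, y)) (Function('k')(y) = Mul(Add(Add(y, -4), -4), y) = Mul(Add(Add(-4, y), -4), y) = Mul(Add(-8, y), y) = Mul(y, Add(-8, y)))
G = 15 (G = Add(Add(-7, Mul(-1, -6)), Mul(-1, Mul(4, Add(-8, 4)))) = Add(Add(-7, 6), Mul(-1, Mul(4, -4))) = Add(-1, Mul(-1, -16)) = Add(-1, 16) = 15)
Mul(-38, Add(Mul(Add(-3, 2), 1), G)) = Mul(-38, Add(Mul(Add(-3, 2), 1), 15)) = Mul(-38, Add(Mul(-1, 1), 15)) = Mul(-38, Add(-1, 15)) = Mul(-38, 14) = -532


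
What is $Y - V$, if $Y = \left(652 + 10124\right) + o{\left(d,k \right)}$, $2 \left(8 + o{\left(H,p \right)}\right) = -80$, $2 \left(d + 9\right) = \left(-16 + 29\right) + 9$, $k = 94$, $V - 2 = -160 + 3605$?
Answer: $7281$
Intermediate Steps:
$V = 3447$ ($V = 2 + \left(-160 + 3605\right) = 2 + 3445 = 3447$)
$d = 2$ ($d = -9 + \frac{\left(-16 + 29\right) + 9}{2} = -9 + \frac{13 + 9}{2} = -9 + \frac{1}{2} \cdot 22 = -9 + 11 = 2$)
$o{\left(H,p \right)} = -48$ ($o{\left(H,p \right)} = -8 + \frac{1}{2} \left(-80\right) = -8 - 40 = -48$)
$Y = 10728$ ($Y = \left(652 + 10124\right) - 48 = 10776 - 48 = 10728$)
$Y - V = 10728 - 3447 = 7281$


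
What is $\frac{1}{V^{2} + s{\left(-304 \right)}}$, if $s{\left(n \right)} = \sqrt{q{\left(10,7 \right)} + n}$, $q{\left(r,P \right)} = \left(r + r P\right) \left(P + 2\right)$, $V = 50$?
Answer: $\frac{625}{1562396} - \frac{\sqrt{26}}{1562396} \approx 0.00039676$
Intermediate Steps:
$q{\left(r,P \right)} = \left(2 + P\right) \left(r + P r\right)$ ($q{\left(r,P \right)} = \left(r + P r\right) \left(2 + P\right) = \left(2 + P\right) \left(r + P r\right)$)
$s{\left(n \right)} = \sqrt{720 + n}$ ($s{\left(n \right)} = \sqrt{10 \left(2 + 7^{2} + 3 \cdot 7\right) + n} = \sqrt{10 \left(2 + 49 + 21\right) + n} = \sqrt{10 \cdot 72 + n} = \sqrt{720 + n}$)
$\frac{1}{V^{2} + s{\left(-304 \right)}} = \frac{1}{50^{2} + \sqrt{720 - 304}} = \frac{1}{2500 + \sqrt{416}} = \frac{1}{2500 + 4 \sqrt{26}}$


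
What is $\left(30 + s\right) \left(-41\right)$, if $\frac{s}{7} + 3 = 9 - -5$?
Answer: $-4387$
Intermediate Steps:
$s = 77$ ($s = -21 + 7 \left(9 - -5\right) = -21 + 7 \left(9 + 5\right) = -21 + 7 \cdot 14 = -21 + 98 = 77$)
$\left(30 + s\right) \left(-41\right) = \left(30 + 77\right) \left(-41\right) = 107 \left(-41\right) = -4387$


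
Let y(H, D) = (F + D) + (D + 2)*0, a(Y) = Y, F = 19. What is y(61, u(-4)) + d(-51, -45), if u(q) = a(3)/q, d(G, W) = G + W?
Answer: -311/4 ≈ -77.750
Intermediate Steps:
u(q) = 3/q
y(H, D) = 19 + D (y(H, D) = (19 + D) + (D + 2)*0 = (19 + D) + (2 + D)*0 = (19 + D) + 0 = 19 + D)
y(61, u(-4)) + d(-51, -45) = (19 + 3/(-4)) + (-51 - 45) = (19 + 3*(-¼)) - 96 = (19 - ¾) - 96 = 73/4 - 96 = -311/4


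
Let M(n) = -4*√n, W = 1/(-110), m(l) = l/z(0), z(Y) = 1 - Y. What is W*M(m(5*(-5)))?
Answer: 2*I/11 ≈ 0.18182*I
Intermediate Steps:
m(l) = l (m(l) = l/(1 - 1*0) = l/(1 + 0) = l/1 = l*1 = l)
W = -1/110 ≈ -0.0090909
W*M(m(5*(-5))) = -(-2)*√(5*(-5))/55 = -(-2)*√(-25)/55 = -(-2)*5*I/55 = -(-2)*I/11 = 2*I/11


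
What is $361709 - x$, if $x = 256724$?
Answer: $104985$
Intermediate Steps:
$361709 - x = 361709 - 256724 = 104985$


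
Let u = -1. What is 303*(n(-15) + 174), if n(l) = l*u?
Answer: 57267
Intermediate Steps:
n(l) = -l (n(l) = l*(-1) = -l)
303*(n(-15) + 174) = 303*(-1*(-15) + 174) = 303*(15 + 174) = 303*189 = 57267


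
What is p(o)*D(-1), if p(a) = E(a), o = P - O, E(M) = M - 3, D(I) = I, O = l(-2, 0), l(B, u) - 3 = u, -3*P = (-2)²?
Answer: 22/3 ≈ 7.3333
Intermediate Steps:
P = -4/3 (P = -⅓*(-2)² = -⅓*4 = -4/3 ≈ -1.3333)
l(B, u) = 3 + u
O = 3 (O = 3 + 0 = 3)
E(M) = -3 + M
o = -13/3 (o = -4/3 - 1*3 = -4/3 - 3 = -13/3 ≈ -4.3333)
p(a) = -3 + a
p(o)*D(-1) = (-3 - 13/3)*(-1) = -22/3*(-1) = 22/3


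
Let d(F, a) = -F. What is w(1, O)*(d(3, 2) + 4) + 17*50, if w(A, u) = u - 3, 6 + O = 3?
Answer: 844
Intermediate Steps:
O = -3 (O = -6 + 3 = -3)
w(A, u) = -3 + u
w(1, O)*(d(3, 2) + 4) + 17*50 = (-3 - 3)*(-1*3 + 4) + 17*50 = -6*(-3 + 4) + 850 = -6*1 + 850 = -6 + 850 = 844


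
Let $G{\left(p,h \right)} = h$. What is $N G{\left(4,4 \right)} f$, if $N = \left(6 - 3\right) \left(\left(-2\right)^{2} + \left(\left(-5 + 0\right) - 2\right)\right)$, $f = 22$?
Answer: $-792$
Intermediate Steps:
$N = -9$ ($N = 3 \left(4 - 7\right) = 3 \left(-3\right) = -9$)
$N G{\left(4,4 \right)} f = \left(-9\right) 4 \cdot 22 = \left(-36\right) 22 = -792$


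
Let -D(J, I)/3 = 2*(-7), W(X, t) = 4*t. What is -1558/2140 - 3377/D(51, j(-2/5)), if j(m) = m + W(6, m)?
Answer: -911527/11235 ≈ -81.133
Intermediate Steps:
j(m) = 5*m (j(m) = m + 4*m = 5*m)
D(J, I) = 42 (D(J, I) = -6*(-7) = -3*(-14) = 42)
-1558/2140 - 3377/D(51, j(-2/5)) = -1558/2140 - 3377/42 = -1558*1/2140 - 3377*1/42 = -779/1070 - 3377/42 = -911527/11235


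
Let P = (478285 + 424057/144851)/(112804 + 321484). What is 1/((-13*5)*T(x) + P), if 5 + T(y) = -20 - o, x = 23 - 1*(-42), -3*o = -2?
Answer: 11795072079/19691102009326 ≈ 0.00059901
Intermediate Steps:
o = ⅔ (o = -⅓*(-2) = ⅔ ≈ 0.66667)
P = 4330030287/3931690693 (P = (478285 + 424057*(1/144851))/434288 = (478285 + 424057/144851)*(1/434288) = (69280484592/144851)*(1/434288) = 4330030287/3931690693 ≈ 1.1013)
x = 65 (x = 23 + 42 = 65)
T(y) = -77/3 (T(y) = -5 + (-20 - 1*⅔) = -5 + (-20 - ⅔) = -5 - 62/3 = -77/3)
1/((-13*5)*T(x) + P) = 1/(-13*5*(-77/3) + 4330030287/3931690693) = 1/(-65*(-77/3) + 4330030287/3931690693) = 1/(5005/3 + 4330030287/3931690693) = 1/(19691102009326/11795072079) = 11795072079/19691102009326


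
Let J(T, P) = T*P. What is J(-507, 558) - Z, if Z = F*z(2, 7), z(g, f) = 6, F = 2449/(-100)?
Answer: -14137953/50 ≈ -2.8276e+5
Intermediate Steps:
F = -2449/100 (F = 2449*(-1/100) = -2449/100 ≈ -24.490)
Z = -7347/50 (Z = -2449/100*6 = -7347/50 ≈ -146.94)
J(T, P) = P*T
J(-507, 558) - Z = 558*(-507) - 1*(-7347/50) = -282906 + 7347/50 = -14137953/50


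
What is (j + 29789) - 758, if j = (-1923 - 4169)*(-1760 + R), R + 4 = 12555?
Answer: -65709741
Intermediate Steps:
R = 12551 (R = -4 + 12555 = 12551)
j = -65738772 (j = (-1923 - 4169)*(-1760 + 12551) = -6092*10791 = -65738772)
(j + 29789) - 758 = (-65738772 + 29789) - 758 = -65708983 - 758 = -65709741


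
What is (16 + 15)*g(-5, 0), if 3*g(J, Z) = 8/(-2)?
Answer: -124/3 ≈ -41.333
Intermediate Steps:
g(J, Z) = -4/3 (g(J, Z) = (8/(-2))/3 = (8*(-1/2))/3 = (1/3)*(-4) = -4/3)
(16 + 15)*g(-5, 0) = (16 + 15)*(-4/3) = 31*(-4/3) = -124/3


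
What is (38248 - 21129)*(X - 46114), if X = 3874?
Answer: -723106560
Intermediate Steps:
(38248 - 21129)*(X - 46114) = (38248 - 21129)*(3874 - 46114) = 17119*(-42240) = -723106560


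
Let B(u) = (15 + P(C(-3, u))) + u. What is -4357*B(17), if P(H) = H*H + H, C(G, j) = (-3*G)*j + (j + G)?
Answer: -122379416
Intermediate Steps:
C(G, j) = G + j - 3*G*j (C(G, j) = -3*G*j + (G + j) = G + j - 3*G*j)
P(H) = H + H**2 (P(H) = H**2 + H = H + H**2)
B(u) = 15 + u + (-3 + 10*u)*(-2 + 10*u) (B(u) = (15 + (-3 + u - 3*(-3)*u)*(1 + (-3 + u - 3*(-3)*u))) + u = (15 + (-3 + u + 9*u)*(1 + (-3 + u + 9*u))) + u = (15 + (-3 + 10*u)*(1 + (-3 + 10*u))) + u = (15 + (-3 + 10*u)*(-2 + 10*u)) + u = 15 + u + (-3 + 10*u)*(-2 + 10*u))
-4357*B(17) = -4357*(21 - 49*17 + 100*17**2) = -4357*(21 - 833 + 100*289) = -4357*(21 - 833 + 28900) = -4357*28088 = -122379416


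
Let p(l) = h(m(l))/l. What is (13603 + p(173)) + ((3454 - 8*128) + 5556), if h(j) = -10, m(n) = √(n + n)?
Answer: 3734887/173 ≈ 21589.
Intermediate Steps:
m(n) = √2*√n (m(n) = √(2*n) = √2*√n)
p(l) = -10/l
(13603 + p(173)) + ((3454 - 8*128) + 5556) = (13603 - 10/173) + ((3454 - 8*128) + 5556) = (13603 - 10*1/173) + ((3454 - 1024) + 5556) = (13603 - 10/173) + (2430 + 5556) = 2353309/173 + 7986 = 3734887/173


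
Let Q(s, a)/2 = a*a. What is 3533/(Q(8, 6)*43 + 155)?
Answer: 3533/3251 ≈ 1.0867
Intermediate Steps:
Q(s, a) = 2*a**2 (Q(s, a) = 2*(a*a) = 2*a**2)
3533/(Q(8, 6)*43 + 155) = 3533/((2*6**2)*43 + 155) = 3533/((2*36)*43 + 155) = 3533/(72*43 + 155) = 3533/(3096 + 155) = 3533/3251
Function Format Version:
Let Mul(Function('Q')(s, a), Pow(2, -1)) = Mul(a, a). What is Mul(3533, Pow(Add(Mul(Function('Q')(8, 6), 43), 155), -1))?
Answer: Rational(3533, 3251) ≈ 1.0867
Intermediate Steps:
Function('Q')(s, a) = Mul(2, Pow(a, 2)) (Function('Q')(s, a) = Mul(2, Mul(a, a)) = Mul(2, Pow(a, 2)))
Mul(3533, Pow(Add(Mul(Function('Q')(8, 6), 43), 155), -1)) = Mul(3533, Pow(Add(Mul(Mul(2, Pow(6, 2)), 43), 155), -1)) = Mul(3533, Pow(Add(Mul(Mul(2, 36), 43), 155), -1)) = Mul(3533, Pow(Add(Mul(72, 43), 155), -1)) = Mul(3533, Pow(Add(3096, 155), -1)) = Mul(3533, Pow(3251, -1)) = Mul(3533, Rational(1, 3251)) = Rational(3533, 3251)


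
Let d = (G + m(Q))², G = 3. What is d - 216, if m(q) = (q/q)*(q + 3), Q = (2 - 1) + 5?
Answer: -72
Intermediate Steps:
Q = 6 (Q = 1 + 5 = 6)
m(q) = 3 + q (m(q) = 1*(3 + q) = 3 + q)
d = 144 (d = (3 + (3 + 6))² = (3 + 9)² = 12² = 144)
d - 216 = 144 - 216 = -72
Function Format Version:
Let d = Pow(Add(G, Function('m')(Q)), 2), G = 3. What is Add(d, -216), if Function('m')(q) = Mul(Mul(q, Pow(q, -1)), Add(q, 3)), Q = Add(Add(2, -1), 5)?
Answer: -72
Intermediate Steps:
Q = 6 (Q = Add(1, 5) = 6)
Function('m')(q) = Add(3, q) (Function('m')(q) = Mul(1, Add(3, q)) = Add(3, q))
d = 144 (d = Pow(Add(3, Add(3, 6)), 2) = Pow(Add(3, 9), 2) = Pow(12, 2) = 144)
Add(d, -216) = Add(144, -216) = -72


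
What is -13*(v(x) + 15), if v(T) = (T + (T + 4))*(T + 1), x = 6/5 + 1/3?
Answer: -96239/225 ≈ -427.73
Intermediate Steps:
x = 23/15 (x = 6*(1/5) + 1*(1/3) = 6/5 + 1/3 = 23/15 ≈ 1.5333)
v(T) = (1 + T)*(4 + 2*T) (v(T) = (T + (4 + T))*(1 + T) = (4 + 2*T)*(1 + T) = (1 + T)*(4 + 2*T))
-13*(v(x) + 15) = -13*((4 + 2*(23/15)**2 + 6*(23/15)) + 15) = -13*((4 + 2*(529/225) + 46/5) + 15) = -13*((4 + 1058/225 + 46/5) + 15) = -13*(4028/225 + 15) = -13*7403/225 = -96239/225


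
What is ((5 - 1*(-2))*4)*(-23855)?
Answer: -667940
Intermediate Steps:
((5 - 1*(-2))*4)*(-23855) = ((5 + 2)*4)*(-23855) = (7*4)*(-23855) = 28*(-23855) = -667940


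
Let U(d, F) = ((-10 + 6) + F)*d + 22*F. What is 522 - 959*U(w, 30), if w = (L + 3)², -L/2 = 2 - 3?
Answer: -1255768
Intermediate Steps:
L = 2 (L = -2*(2 - 3) = -2*(-1) = 2)
w = 25 (w = (2 + 3)² = 5² = 25)
U(d, F) = 22*F + d*(-4 + F) (U(d, F) = (-4 + F)*d + 22*F = d*(-4 + F) + 22*F = 22*F + d*(-4 + F))
522 - 959*U(w, 30) = 522 - 959*(-4*25 + 22*30 + 30*25) = 522 - 959*(-100 + 660 + 750) = 522 - 959*1310 = 522 - 1256290 = -1255768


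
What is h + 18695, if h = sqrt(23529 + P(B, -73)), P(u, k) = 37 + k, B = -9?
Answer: 18695 + sqrt(23493) ≈ 18848.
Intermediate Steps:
h = sqrt(23493) (h = sqrt(23529 + (37 - 73)) = sqrt(23529 - 36) = sqrt(23493) ≈ 153.27)
h + 18695 = sqrt(23493) + 18695 = 18695 + sqrt(23493)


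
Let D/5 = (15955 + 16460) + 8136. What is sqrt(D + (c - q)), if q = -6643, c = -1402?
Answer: 2*sqrt(51999) ≈ 456.07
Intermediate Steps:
D = 202755 (D = 5*((15955 + 16460) + 8136) = 5*(32415 + 8136) = 5*40551 = 202755)
sqrt(D + (c - q)) = sqrt(202755 + (-1402 - 1*(-6643))) = sqrt(202755 + (-1402 + 6643)) = sqrt(202755 + 5241) = sqrt(207996) = 2*sqrt(51999)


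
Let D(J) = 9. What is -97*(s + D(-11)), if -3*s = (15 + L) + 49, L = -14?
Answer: 2231/3 ≈ 743.67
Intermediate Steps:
s = -50/3 (s = -((15 - 14) + 49)/3 = -(1 + 49)/3 = -⅓*50 = -50/3 ≈ -16.667)
-97*(s + D(-11)) = -97*(-50/3 + 9) = -97*(-23/3) = 2231/3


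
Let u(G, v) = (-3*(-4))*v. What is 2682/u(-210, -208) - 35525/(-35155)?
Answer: -187177/2924896 ≈ -0.063994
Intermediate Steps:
u(G, v) = 12*v
2682/u(-210, -208) - 35525/(-35155) = 2682/((12*(-208))) - 35525/(-35155) = 2682/(-2496) - 35525*(-1/35155) = 2682*(-1/2496) + 7105/7031 = -447/416 + 7105/7031 = -187177/2924896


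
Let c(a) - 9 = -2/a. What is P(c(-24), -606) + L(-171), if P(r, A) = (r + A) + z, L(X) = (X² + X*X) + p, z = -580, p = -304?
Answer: 684013/12 ≈ 57001.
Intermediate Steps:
L(X) = -304 + 2*X² (L(X) = (X² + X*X) - 304 = (X² + X²) - 304 = 2*X² - 304 = -304 + 2*X²)
c(a) = 9 - 2/a
P(r, A) = -580 + A + r (P(r, A) = (r + A) - 580 = (A + r) - 580 = -580 + A + r)
P(c(-24), -606) + L(-171) = (-580 - 606 + (9 - 2/(-24))) + (-304 + 2*(-171)²) = (-580 - 606 + (9 - 2*(-1/24))) + (-304 + 2*29241) = (-580 - 606 + (9 + 1/12)) + (-304 + 58482) = (-580 - 606 + 109/12) + 58178 = -14123/12 + 58178 = 684013/12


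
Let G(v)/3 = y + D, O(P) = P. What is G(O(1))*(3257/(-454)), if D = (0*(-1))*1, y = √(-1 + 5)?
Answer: -9771/227 ≈ -43.044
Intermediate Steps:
y = 2 (y = √4 = 2)
D = 0 (D = 0*1 = 0)
G(v) = 6 (G(v) = 3*(2 + 0) = 3*2 = 6)
G(O(1))*(3257/(-454)) = 6*(3257/(-454)) = 6*(3257*(-1/454)) = 6*(-3257/454) = -9771/227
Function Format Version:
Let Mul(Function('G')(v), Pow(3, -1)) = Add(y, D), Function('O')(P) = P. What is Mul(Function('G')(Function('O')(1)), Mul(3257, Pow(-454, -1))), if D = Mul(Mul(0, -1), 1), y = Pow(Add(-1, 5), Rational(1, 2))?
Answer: Rational(-9771, 227) ≈ -43.044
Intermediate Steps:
y = 2 (y = Pow(4, Rational(1, 2)) = 2)
D = 0 (D = Mul(0, 1) = 0)
Function('G')(v) = 6 (Function('G')(v) = Mul(3, Add(2, 0)) = Mul(3, 2) = 6)
Mul(Function('G')(Function('O')(1)), Mul(3257, Pow(-454, -1))) = Mul(6, Mul(3257, Pow(-454, -1))) = Mul(6, Mul(3257, Rational(-1, 454))) = Mul(6, Rational(-3257, 454)) = Rational(-9771, 227)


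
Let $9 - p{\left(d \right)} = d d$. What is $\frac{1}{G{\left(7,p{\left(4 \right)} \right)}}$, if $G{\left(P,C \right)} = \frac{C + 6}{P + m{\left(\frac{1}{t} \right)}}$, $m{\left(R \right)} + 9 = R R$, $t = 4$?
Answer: $\frac{31}{16} \approx 1.9375$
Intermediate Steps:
$p{\left(d \right)} = 9 - d^{2}$ ($p{\left(d \right)} = 9 - d d = 9 - d^{2}$)
$m{\left(R \right)} = -9 + R^{2}$ ($m{\left(R \right)} = -9 + R R = -9 + R^{2}$)
$G{\left(P,C \right)} = \frac{6 + C}{- \frac{143}{16} + P}$ ($G{\left(P,C \right)} = \frac{C + 6}{P - \left(9 - \left(\frac{1}{4}\right)^{2}\right)} = \frac{6 + C}{P - \left(9 - \left(\frac{1}{4}\right)^{2}\right)} = \frac{6 + C}{P + \left(-9 + \frac{1}{16}\right)} = \frac{6 + C}{P - \frac{143}{16}} = \frac{6 + C}{- \frac{143}{16} + P}$)
$\frac{1}{G{\left(7,p{\left(4 \right)} \right)}} = \frac{1}{16 \frac{1}{-143 + 16 \cdot 7} \left(6 + \left(9 - 4^{2}\right)\right)} = \frac{1}{16 \frac{1}{-143 + 112} \left(6 + \left(9 - 16\right)\right)} = \frac{1}{16 \frac{1}{-31} \left(6 + \left(9 - 16\right)\right)} = \frac{1}{16 \left(- \frac{1}{31}\right) \left(6 - 7\right)} = \frac{1}{16 \left(- \frac{1}{31}\right) \left(-1\right)} = \frac{1}{\frac{16}{31}} = \frac{31}{16}$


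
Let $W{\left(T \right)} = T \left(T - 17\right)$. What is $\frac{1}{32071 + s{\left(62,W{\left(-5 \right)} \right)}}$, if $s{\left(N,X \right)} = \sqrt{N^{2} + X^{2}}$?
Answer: $\frac{32071}{1028533097} - \frac{2 \sqrt{3986}}{1028533097} \approx 3.1059 \cdot 10^{-5}$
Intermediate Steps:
$W{\left(T \right)} = T \left(-17 + T\right)$
$\frac{1}{32071 + s{\left(62,W{\left(-5 \right)} \right)}} = \frac{1}{32071 + \sqrt{62^{2} + \left(- 5 \left(-17 - 5\right)\right)^{2}}} = \frac{1}{32071 + \sqrt{3844 + \left(\left(-5\right) \left(-22\right)\right)^{2}}} = \frac{1}{32071 + \sqrt{3844 + 110^{2}}} = \frac{1}{32071 + \sqrt{3844 + 12100}} = \frac{1}{32071 + \sqrt{15944}} = \frac{1}{32071 + 2 \sqrt{3986}}$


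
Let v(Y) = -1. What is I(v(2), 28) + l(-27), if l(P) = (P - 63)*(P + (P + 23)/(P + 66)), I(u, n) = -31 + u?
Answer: 31294/13 ≈ 2407.2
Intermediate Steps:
l(P) = (-63 + P)*(P + (23 + P)/(66 + P))
I(v(2), 28) + l(-27) = (-31 - 1) + (-1449 + (-27)³ - 4198*(-27) + 4*(-27)²)/(66 - 27) = -32 + (-1449 - 19683 + 113346 + 4*729)/39 = -32 + (-1449 - 19683 + 113346 + 2916)/39 = -32 + (1/39)*95130 = -32 + 31710/13 = 31294/13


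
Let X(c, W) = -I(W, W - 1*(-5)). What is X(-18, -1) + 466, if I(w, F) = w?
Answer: 467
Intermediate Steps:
X(c, W) = -W
X(-18, -1) + 466 = -1*(-1) + 466 = 1 + 466 = 467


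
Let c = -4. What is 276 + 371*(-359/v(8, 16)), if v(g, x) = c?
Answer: 134293/4 ≈ 33573.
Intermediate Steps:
v(g, x) = -4
276 + 371*(-359/v(8, 16)) = 276 + 371*(-359/(-4)) = 276 + 371*(-359*(-1/4)) = 276 + 371*(359/4) = 276 + 133189/4 = 134293/4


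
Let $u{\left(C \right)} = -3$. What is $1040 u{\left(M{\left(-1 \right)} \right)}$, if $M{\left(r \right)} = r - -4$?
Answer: $-3120$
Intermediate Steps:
$M{\left(r \right)} = 4 + r$ ($M{\left(r \right)} = r + 4 = 4 + r$)
$1040 u{\left(M{\left(-1 \right)} \right)} = 1040 \left(-3\right) = -3120$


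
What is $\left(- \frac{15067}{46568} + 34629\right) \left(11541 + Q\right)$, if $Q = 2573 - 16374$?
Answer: $- \frac{911112335825}{11642} \approx -7.8261 \cdot 10^{7}$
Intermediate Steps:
$Q = -13801$
$\left(- \frac{15067}{46568} + 34629\right) \left(11541 + Q\right) = \left(- \frac{15067}{46568} + 34629\right) \left(11541 - 13801\right) = \left(\left(-15067\right) \frac{1}{46568} + 34629\right) \left(-2260\right) = \left(- \frac{15067}{46568} + 34629\right) \left(-2260\right) = \frac{1612588205}{46568} \left(-2260\right) = - \frac{911112335825}{11642}$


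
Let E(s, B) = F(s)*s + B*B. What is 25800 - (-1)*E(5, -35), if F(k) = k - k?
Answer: 27025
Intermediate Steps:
F(k) = 0
E(s, B) = B² (E(s, B) = 0*s + B*B = 0 + B² = B²)
25800 - (-1)*E(5, -35) = 25800 - (-1)*(-35)² = 25800 - (-1)*1225 = 25800 - 1*(-1225) = 25800 + 1225 = 27025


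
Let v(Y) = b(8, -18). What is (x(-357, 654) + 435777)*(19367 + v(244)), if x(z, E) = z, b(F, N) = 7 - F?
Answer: 8432343720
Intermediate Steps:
v(Y) = -1 (v(Y) = 7 - 1*8 = 7 - 8 = -1)
(x(-357, 654) + 435777)*(19367 + v(244)) = (-357 + 435777)*(19367 - 1) = 435420*19366 = 8432343720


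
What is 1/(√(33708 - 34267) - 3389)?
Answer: -3389/11485880 - I*√559/11485880 ≈ -0.00029506 - 2.0585e-6*I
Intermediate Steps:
1/(√(33708 - 34267) - 3389) = 1/(√(-559) - 3389) = 1/(I*√559 - 3389) = 1/(-3389 + I*√559)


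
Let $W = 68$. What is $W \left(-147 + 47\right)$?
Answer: $-6800$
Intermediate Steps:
$W \left(-147 + 47\right) = 68 \left(-147 + 47\right) = 68 \left(-100\right) = -6800$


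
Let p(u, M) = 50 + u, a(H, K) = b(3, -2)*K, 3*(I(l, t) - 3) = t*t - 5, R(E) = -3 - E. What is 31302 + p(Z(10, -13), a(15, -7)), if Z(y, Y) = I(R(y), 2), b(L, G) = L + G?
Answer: 94064/3 ≈ 31355.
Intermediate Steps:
b(L, G) = G + L
I(l, t) = 4/3 + t²/3 (I(l, t) = 3 + (t*t - 5)/3 = 3 + (t² - 5)/3 = 3 + (-5 + t²)/3 = 3 + (-5/3 + t²/3) = 4/3 + t²/3)
Z(y, Y) = 8/3 (Z(y, Y) = 4/3 + (⅓)*2² = 4/3 + (⅓)*4 = 4/3 + 4/3 = 8/3)
a(H, K) = K (a(H, K) = (-2 + 3)*K = 1*K = K)
31302 + p(Z(10, -13), a(15, -7)) = 31302 + (50 + 8/3) = 31302 + 158/3 = 94064/3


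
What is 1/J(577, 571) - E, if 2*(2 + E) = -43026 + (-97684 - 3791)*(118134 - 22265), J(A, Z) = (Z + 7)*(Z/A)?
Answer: 802681278235936/165019 ≈ 4.8642e+9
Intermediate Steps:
J(A, Z) = Z*(7 + Z)/A (J(A, Z) = (7 + Z)*(Z/A) = Z*(7 + Z)/A)
E = -9728349805/2 (E = -2 + (-43026 + (-97684 - 3791)*(118134 - 22265))/2 = -2 + (-43026 - 101475*95869)/2 = -2 + (-43026 - 9728306775)/2 = -2 + (½)*(-9728349801) = -2 - 9728349801/2 = -9728349805/2 ≈ -4.8642e+9)
1/J(577, 571) - E = 1/(571*(7 + 571)/577) - 1*(-9728349805/2) = 1/(571*(1/577)*578) + 9728349805/2 = 1/(330038/577) + 9728349805/2 = 577/330038 + 9728349805/2 = 802681278235936/165019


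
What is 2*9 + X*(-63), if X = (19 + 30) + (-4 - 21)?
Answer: -1494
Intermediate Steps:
X = 24 (X = 49 - 25 = 24)
2*9 + X*(-63) = 2*9 + 24*(-63) = 18 - 1512 = -1494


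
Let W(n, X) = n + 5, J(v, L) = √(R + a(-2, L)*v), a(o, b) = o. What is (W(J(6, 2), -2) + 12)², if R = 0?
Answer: 277 + 68*I*√3 ≈ 277.0 + 117.78*I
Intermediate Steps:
J(v, L) = √2*√(-v) (J(v, L) = √(0 - 2*v) = √(-2*v) = √2*√(-v))
W(n, X) = 5 + n
(W(J(6, 2), -2) + 12)² = ((5 + √2*√(-1*6)) + 12)² = ((5 + √2*√(-6)) + 12)² = ((5 + √2*(I*√6)) + 12)² = ((5 + 2*I*√3) + 12)² = (17 + 2*I*√3)²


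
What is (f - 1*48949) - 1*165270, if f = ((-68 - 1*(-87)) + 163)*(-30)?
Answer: -219679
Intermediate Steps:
f = -5460 (f = ((-68 + 87) + 163)*(-30) = (19 + 163)*(-30) = 182*(-30) = -5460)
(f - 1*48949) - 1*165270 = (-5460 - 1*48949) - 1*165270 = (-5460 - 48949) - 165270 = -54409 - 165270 = -219679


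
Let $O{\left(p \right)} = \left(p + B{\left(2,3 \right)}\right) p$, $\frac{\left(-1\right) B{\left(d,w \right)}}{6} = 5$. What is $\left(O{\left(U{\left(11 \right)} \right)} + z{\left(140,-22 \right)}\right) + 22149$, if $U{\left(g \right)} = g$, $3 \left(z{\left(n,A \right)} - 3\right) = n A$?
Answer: $\frac{62749}{3} \approx 20916.0$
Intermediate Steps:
$B{\left(d,w \right)} = -30$ ($B{\left(d,w \right)} = \left(-6\right) 5 = -30$)
$z{\left(n,A \right)} = 3 + \frac{A n}{3}$ ($z{\left(n,A \right)} = 3 + \frac{n A}{3} = 3 + \frac{A n}{3}$)
$O{\left(p \right)} = p \left(-30 + p\right)$ ($O{\left(p \right)} = \left(p - 30\right) p = \left(-30 + p\right) p = p \left(-30 + p\right)$)
$\left(O{\left(U{\left(11 \right)} \right)} + z{\left(140,-22 \right)}\right) + 22149 = \left(11 \left(-30 + 11\right) + \left(3 + \frac{1}{3} \left(-22\right) 140\right)\right) + 22149 = \left(11 \left(-19\right) + \left(3 - \frac{3080}{3}\right)\right) + 22149 = \left(-209 - \frac{3071}{3}\right) + 22149 = - \frac{3698}{3} + 22149 = \frac{62749}{3}$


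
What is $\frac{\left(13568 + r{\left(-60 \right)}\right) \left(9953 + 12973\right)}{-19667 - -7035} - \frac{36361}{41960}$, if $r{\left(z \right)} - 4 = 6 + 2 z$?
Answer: $- \frac{1618339790479}{66254840} \approx -24426.0$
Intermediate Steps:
$r{\left(z \right)} = 10 + 2 z$ ($r{\left(z \right)} = 4 + \left(6 + 2 z\right) = 10 + 2 z$)
$\frac{\left(13568 + r{\left(-60 \right)}\right) \left(9953 + 12973\right)}{-19667 - -7035} - \frac{36361}{41960} = \frac{\left(13568 + \left(10 + 2 \left(-60\right)\right)\right) \left(9953 + 12973\right)}{-19667 - -7035} - \frac{36361}{41960} = \frac{\left(13568 + \left(10 - 120\right)\right) 22926}{-19667 + 7035} - \frac{36361}{41960} = \frac{\left(13568 - 110\right) 22926}{-12632} - \frac{36361}{41960} = 13458 \cdot 22926 \left(- \frac{1}{12632}\right) - \frac{36361}{41960} = 308538108 \left(- \frac{1}{12632}\right) - \frac{36361}{41960} = - \frac{77134527}{3158} - \frac{36361}{41960} = - \frac{1618339790479}{66254840}$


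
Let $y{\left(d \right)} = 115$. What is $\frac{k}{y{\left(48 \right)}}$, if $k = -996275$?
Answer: $- \frac{199255}{23} \approx -8663.3$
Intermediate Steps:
$\frac{k}{y{\left(48 \right)}} = - \frac{996275}{115} = \left(-996275\right) \frac{1}{115} = - \frac{199255}{23}$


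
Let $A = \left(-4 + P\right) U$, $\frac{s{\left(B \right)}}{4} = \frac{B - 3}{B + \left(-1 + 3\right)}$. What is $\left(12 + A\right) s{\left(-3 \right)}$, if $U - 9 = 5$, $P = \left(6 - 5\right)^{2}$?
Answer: $-720$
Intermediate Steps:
$P = 1$ ($P = 1^{2} = 1$)
$U = 14$ ($U = 9 + 5 = 14$)
$s{\left(B \right)} = \frac{4 \left(-3 + B\right)}{2 + B}$ ($s{\left(B \right)} = 4 \frac{B - 3}{B + \left(-1 + 3\right)} = 4 \frac{-3 + B}{B + 2} = 4 \frac{-3 + B}{2 + B} = \frac{4 \left(-3 + B\right)}{2 + B}$)
$A = -42$ ($A = \left(-4 + 1\right) 14 = \left(-3\right) 14 = -42$)
$\left(12 + A\right) s{\left(-3 \right)} = \left(12 - 42\right) \frac{4 \left(-3 - 3\right)}{2 - 3} = - 30 \cdot 4 \frac{1}{-1} \left(-6\right) = - 30 \cdot 4 \left(-1\right) \left(-6\right) = \left(-30\right) 24 = -720$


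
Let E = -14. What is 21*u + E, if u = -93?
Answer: -1967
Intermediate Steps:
21*u + E = 21*(-93) - 14 = -1953 - 14 = -1967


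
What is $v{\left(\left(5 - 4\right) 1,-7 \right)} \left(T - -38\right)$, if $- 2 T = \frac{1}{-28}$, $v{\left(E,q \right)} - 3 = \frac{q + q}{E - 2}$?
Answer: $\frac{36193}{56} \approx 646.3$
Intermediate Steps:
$v{\left(E,q \right)} = 3 + \frac{2 q}{-2 + E}$ ($v{\left(E,q \right)} = 3 + \frac{q + q}{E - 2} = 3 + \frac{2 q}{-2 + E}$)
$T = \frac{1}{56}$ ($T = - \frac{1}{2 \left(-28\right)} = \left(- \frac{1}{2}\right) \left(- \frac{1}{28}\right) = \frac{1}{56} \approx 0.017857$)
$v{\left(\left(5 - 4\right) 1,-7 \right)} \left(T - -38\right) = \frac{-6 + 2 \left(-7\right) + 3 \left(5 - 4\right) 1}{-2 + \left(5 - 4\right) 1} \left(\frac{1}{56} - -38\right) = \frac{-6 - 14 + 3 \cdot 1 \cdot 1}{-2 + 1 \cdot 1} \left(\frac{1}{56} + 38\right) = \frac{-6 - 14 + 3 \cdot 1}{-2 + 1} \cdot \frac{2129}{56} = \frac{-6 - 14 + 3}{-1} \cdot \frac{2129}{56} = \left(-1\right) \left(-17\right) \frac{2129}{56} = 17 \cdot \frac{2129}{56} = \frac{36193}{56}$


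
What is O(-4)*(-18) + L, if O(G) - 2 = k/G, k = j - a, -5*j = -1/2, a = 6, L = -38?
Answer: -2011/20 ≈ -100.55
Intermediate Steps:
j = ⅒ (j = -(-1)/(5*2) = -⅕*(-½) = ⅒ ≈ 0.10000)
k = -59/10 (k = ⅒ - 1*6 = ⅒ - 6 = -59/10 ≈ -5.9000)
O(G) = 2 - 59/(10*G)
O(-4)*(-18) + L = (2 - 59/10/(-4))*(-18) - 38 = (2 - 59/10*(-¼))*(-18) - 38 = (2 + 59/40)*(-18) - 38 = (139/40)*(-18) - 38 = -1251/20 - 38 = -2011/20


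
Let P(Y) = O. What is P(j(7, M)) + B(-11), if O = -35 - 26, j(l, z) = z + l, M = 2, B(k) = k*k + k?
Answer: 49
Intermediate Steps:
B(k) = k + k**2 (B(k) = k**2 + k = k + k**2)
j(l, z) = l + z
O = -61
P(Y) = -61
P(j(7, M)) + B(-11) = -61 - 11*(1 - 11) = -61 - 11*(-10) = -61 + 110 = 49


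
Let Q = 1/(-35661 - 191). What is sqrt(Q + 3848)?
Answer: sqrt(1236521990685)/17926 ≈ 62.032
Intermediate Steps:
Q = -1/35852 (Q = 1/(-35852) = -1/35852 ≈ -2.7892e-5)
sqrt(Q + 3848) = sqrt(-1/35852 + 3848) = sqrt(137958495/35852) = sqrt(1236521990685)/17926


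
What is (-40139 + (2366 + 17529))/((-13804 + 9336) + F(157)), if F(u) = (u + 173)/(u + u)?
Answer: 3178308/701311 ≈ 4.5320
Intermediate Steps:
F(u) = (173 + u)/(2*u) (F(u) = (173 + u)/((2*u)) = (173 + u)*(1/(2*u)) = (173 + u)/(2*u))
(-40139 + (2366 + 17529))/((-13804 + 9336) + F(157)) = (-40139 + (2366 + 17529))/((-13804 + 9336) + (½)*(173 + 157)/157) = (-40139 + 19895)/(-4468 + (½)*(1/157)*330) = -20244/(-4468 + 165/157) = -20244/(-701311/157) = -20244*(-157/701311) = 3178308/701311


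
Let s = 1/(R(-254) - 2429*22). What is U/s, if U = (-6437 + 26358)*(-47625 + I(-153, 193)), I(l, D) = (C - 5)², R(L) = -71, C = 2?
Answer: 50756408001024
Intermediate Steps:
I(l, D) = 9 (I(l, D) = (2 - 5)² = (-3)² = 9)
U = -948558336 (U = (-6437 + 26358)*(-47625 + 9) = 19921*(-47616) = -948558336)
s = -1/53509 (s = 1/(-71 - 2429*22) = 1/(-71 - 53438) = 1/(-53509) = -1/53509 ≈ -1.8688e-5)
U/s = -948558336/(-1/53509) = -948558336*(-53509) = 50756408001024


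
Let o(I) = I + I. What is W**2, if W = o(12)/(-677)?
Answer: 576/458329 ≈ 0.0012567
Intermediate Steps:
o(I) = 2*I
W = -24/677 (W = (2*12)/(-677) = 24*(-1/677) = -24/677 ≈ -0.035451)
W**2 = (-24/677)**2 = 576/458329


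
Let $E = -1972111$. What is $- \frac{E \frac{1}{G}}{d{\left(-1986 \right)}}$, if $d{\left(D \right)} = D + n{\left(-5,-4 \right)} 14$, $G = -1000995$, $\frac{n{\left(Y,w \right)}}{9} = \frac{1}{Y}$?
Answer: $\frac{1972111}{2013201144} \approx 0.00097959$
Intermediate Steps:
$n{\left(Y,w \right)} = \frac{9}{Y}$
$d{\left(D \right)} = - \frac{126}{5} + D$ ($d{\left(D \right)} = D + \frac{9}{-5} \cdot 14 = D + 9 \left(- \frac{1}{5}\right) 14 = D - \frac{126}{5} = - \frac{126}{5} + D$)
$- \frac{E \frac{1}{G}}{d{\left(-1986 \right)}} = - \frac{\left(-1972111\right) \frac{1}{-1000995}}{- \frac{126}{5} - 1986} = - \frac{\left(-1972111\right) \left(- \frac{1}{1000995}\right)}{- \frac{10056}{5}} = - \frac{1972111 \left(-5\right)}{1000995 \cdot 10056} = \left(-1\right) \left(- \frac{1972111}{2013201144}\right) = \frac{1972111}{2013201144}$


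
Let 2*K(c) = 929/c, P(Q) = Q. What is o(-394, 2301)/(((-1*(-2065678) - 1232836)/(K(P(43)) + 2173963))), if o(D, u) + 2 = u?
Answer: 429825056353/71624412 ≈ 6001.1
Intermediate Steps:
o(D, u) = -2 + u
K(c) = 929/(2*c) (K(c) = (929/c)/2 = 929/(2*c))
o(-394, 2301)/(((-1*(-2065678) - 1232836)/(K(P(43)) + 2173963))) = (-2 + 2301)/(((-1*(-2065678) - 1232836)/((929/2)/43 + 2173963))) = 2299/(((2065678 - 1232836)/((929/2)*(1/43) + 2173963))) = 2299/((832842/(929/86 + 2173963))) = 2299/((832842/(186961747/86))) = 2299/((832842*(86/186961747))) = 2299/(71624412/186961747) = 2299*(186961747/71624412) = 429825056353/71624412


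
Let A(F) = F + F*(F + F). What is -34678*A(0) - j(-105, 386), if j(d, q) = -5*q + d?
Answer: 2035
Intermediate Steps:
j(d, q) = d - 5*q
A(F) = F + 2*F² (A(F) = F + F*(2*F) = F + 2*F²)
-34678*A(0) - j(-105, 386) = -0*(1 + 2*0) - (-105 - 5*386) = -0*(1 + 0) - (-105 - 1930) = -0 - 1*(-2035) = -34678*0 + 2035 = 0 + 2035 = 2035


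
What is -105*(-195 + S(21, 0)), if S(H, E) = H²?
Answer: -25830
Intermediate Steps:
-105*(-195 + S(21, 0)) = -105*(-195 + 21²) = -105*(-195 + 441) = -105*246 = -25830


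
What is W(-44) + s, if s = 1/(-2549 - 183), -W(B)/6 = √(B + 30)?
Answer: -1/2732 - 6*I*√14 ≈ -0.00036603 - 22.45*I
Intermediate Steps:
W(B) = -6*√(30 + B) (W(B) = -6*√(B + 30) = -6*√(30 + B))
s = -1/2732 (s = 1/(-2732) = -1/2732 ≈ -0.00036603)
W(-44) + s = -6*√(30 - 44) - 1/2732 = -6*I*√14 - 1/2732 = -1/2732 - 6*I*√14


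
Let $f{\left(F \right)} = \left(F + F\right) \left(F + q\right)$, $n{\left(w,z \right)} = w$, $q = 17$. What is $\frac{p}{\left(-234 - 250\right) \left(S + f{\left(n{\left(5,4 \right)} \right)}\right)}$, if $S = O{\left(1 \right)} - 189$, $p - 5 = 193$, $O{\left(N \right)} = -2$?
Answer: $- \frac{9}{638} \approx -0.014107$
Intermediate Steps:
$p = 198$ ($p = 5 + 193 = 198$)
$f{\left(F \right)} = 2 F \left(17 + F\right)$ ($f{\left(F \right)} = \left(F + F\right) \left(F + 17\right) = 2 F \left(17 + F\right)$)
$S = -191$ ($S = -2 - 189 = -191$)
$\frac{p}{\left(-234 - 250\right) \left(S + f{\left(n{\left(5,4 \right)} \right)}\right)} = \frac{198}{\left(-234 - 250\right) \left(-191 + 2 \cdot 5 \left(17 + 5\right)\right)} = \frac{198}{\left(-484\right) \left(-191 + 2 \cdot 5 \cdot 22\right)} = \frac{198}{\left(-484\right) \left(-191 + 220\right)} = \frac{198}{\left(-484\right) 29} = \frac{198}{-14036} = 198 \left(- \frac{1}{14036}\right) = - \frac{9}{638}$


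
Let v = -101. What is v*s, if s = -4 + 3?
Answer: 101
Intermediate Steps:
s = -1
v*s = -101*(-1) = 101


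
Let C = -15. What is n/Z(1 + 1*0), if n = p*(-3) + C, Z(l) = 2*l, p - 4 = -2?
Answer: -21/2 ≈ -10.500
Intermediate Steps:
p = 2 (p = 4 - 2 = 2)
n = -21 (n = 2*(-3) - 15 = -6 - 15 = -21)
n/Z(1 + 1*0) = -21*1/(2*(1 + 1*0)) = -21*1/(2*(1 + 0)) = -21/(2*1) = -21/2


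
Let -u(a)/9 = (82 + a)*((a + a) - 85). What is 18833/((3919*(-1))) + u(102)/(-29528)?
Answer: 27024124/14465029 ≈ 1.8682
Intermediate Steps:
u(a) = -9*(-85 + 2*a)*(82 + a) (u(a) = -9*(82 + a)*((a + a) - 85) = -9*(82 + a)*(2*a - 85) = -9*(82 + a)*(-85 + 2*a) = -9*(-85 + 2*a)*(82 + a))
18833/((3919*(-1))) + u(102)/(-29528) = 18833/((3919*(-1))) + (62730 - 711*102 - 18*102²)/(-29528) = 18833/(-3919) + (62730 - 72522 - 18*10404)*(-1/29528) = 18833*(-1/3919) + (62730 - 72522 - 187272)*(-1/29528) = -18833/3919 - 197064*(-1/29528) = -18833/3919 + 24633/3691 = 27024124/14465029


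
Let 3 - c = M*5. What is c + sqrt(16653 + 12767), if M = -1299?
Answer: 6498 + 2*sqrt(7355) ≈ 6669.5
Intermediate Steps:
c = 6498 (c = 3 - (-1299)*5 = 3 - 1*(-6495) = 3 + 6495 = 6498)
c + sqrt(16653 + 12767) = 6498 + sqrt(16653 + 12767) = 6498 + sqrt(29420) = 6498 + 2*sqrt(7355)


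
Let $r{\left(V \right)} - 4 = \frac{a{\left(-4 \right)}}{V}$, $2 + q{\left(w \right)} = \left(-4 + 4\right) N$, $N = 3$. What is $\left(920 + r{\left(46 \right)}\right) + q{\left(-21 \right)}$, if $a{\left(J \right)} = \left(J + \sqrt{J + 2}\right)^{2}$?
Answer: $\frac{21213}{23} - \frac{4 i \sqrt{2}}{23} \approx 922.3 - 0.24595 i$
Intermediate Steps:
$a{\left(J \right)} = \left(J + \sqrt{2 + J}\right)^{2}$
$q{\left(w \right)} = -2$ ($q{\left(w \right)} = -2 + \left(-4 + 4\right) 3 = -2 + 0 \cdot 3 = -2 + 0 = -2$)
$r{\left(V \right)} = 4 + \frac{\left(-4 + i \sqrt{2}\right)^{2}}{V}$ ($r{\left(V \right)} = 4 + \frac{\left(-4 + \sqrt{2 - 4}\right)^{2}}{V} = 4 + \frac{\left(-4 + \sqrt{-2}\right)^{2}}{V} = 4 + \frac{\left(-4 + i \sqrt{2}\right)^{2}}{V}$)
$\left(920 + r{\left(46 \right)}\right) + q{\left(-21 \right)} = \left(920 + \left(4 + \frac{\left(4 - i \sqrt{2}\right)^{2}}{46}\right)\right) - 2 = \left(924 + \frac{\left(4 - i \sqrt{2}\right)^{2}}{46}\right) - 2 = 922 + \frac{\left(4 - i \sqrt{2}\right)^{2}}{46}$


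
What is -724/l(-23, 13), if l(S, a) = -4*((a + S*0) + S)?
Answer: -181/10 ≈ -18.100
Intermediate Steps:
l(S, a) = -4*S - 4*a (l(S, a) = -4*((a + 0) + S) = -4*(a + S) = -4*(S + a) = -4*S - 4*a)
-724/l(-23, 13) = -724/(-4*(-23) - 4*13) = -724/(92 - 52) = -724/40 = -724*1/40 = -181/10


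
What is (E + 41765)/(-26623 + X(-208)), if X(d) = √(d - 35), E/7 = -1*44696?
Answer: 7217681661/708784372 + 2439963*I*√3/708784372 ≈ 10.183 + 0.0059625*I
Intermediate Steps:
E = -312872 (E = 7*(-1*44696) = 7*(-44696) = -312872)
X(d) = √(-35 + d)
(E + 41765)/(-26623 + X(-208)) = (-312872 + 41765)/(-26623 + √(-35 - 208)) = -271107/(-26623 + √(-243)) = -271107/(-26623 + 9*I*√3)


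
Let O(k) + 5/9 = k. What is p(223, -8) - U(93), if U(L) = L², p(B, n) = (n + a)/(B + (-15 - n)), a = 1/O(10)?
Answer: -158796311/18360 ≈ -8649.0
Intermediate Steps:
O(k) = -5/9 + k
a = 9/85 (a = 1/(-5/9 + 10) = 1/(85/9) = 9/85 ≈ 0.10588)
p(B, n) = (9/85 + n)/(-15 + B - n) (p(B, n) = (n + 9/85)/(B + (-15 - n)) = (9/85 + n)/(-15 + B - n))
p(223, -8) - U(93) = (-9/85 - 1*(-8))/(15 - 8 - 1*223) - 1*93² = (-9/85 + 8)/(15 - 8 - 223) - 1*8649 = (671/85)/(-216) - 8649 = -1/216*671/85 - 8649 = -671/18360 - 8649 = -158796311/18360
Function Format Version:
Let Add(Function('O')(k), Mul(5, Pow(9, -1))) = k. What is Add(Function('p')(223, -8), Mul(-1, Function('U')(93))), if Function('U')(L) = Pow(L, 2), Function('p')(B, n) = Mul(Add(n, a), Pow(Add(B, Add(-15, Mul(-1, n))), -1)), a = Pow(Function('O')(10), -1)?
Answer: Rational(-158796311, 18360) ≈ -8649.0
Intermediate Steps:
Function('O')(k) = Add(Rational(-5, 9), k)
a = Rational(9, 85) (a = Pow(Add(Rational(-5, 9), 10), -1) = Pow(Rational(85, 9), -1) = Rational(9, 85) ≈ 0.10588)
Function('p')(B, n) = Mul(Pow(Add(-15, B, Mul(-1, n)), -1), Add(Rational(9, 85), n)) (Function('p')(B, n) = Mul(Add(n, Rational(9, 85)), Pow(Add(B, Add(-15, Mul(-1, n))), -1)) = Mul(Add(Rational(9, 85), n), Pow(Add(-15, B, Mul(-1, n)), -1)) = Mul(Pow(Add(-15, B, Mul(-1, n)), -1), Add(Rational(9, 85), n)))
Add(Function('p')(223, -8), Mul(-1, Function('U')(93))) = Add(Mul(Pow(Add(15, -8, Mul(-1, 223)), -1), Add(Rational(-9, 85), Mul(-1, -8))), Mul(-1, Pow(93, 2))) = Add(Mul(Pow(Add(15, -8, -223), -1), Add(Rational(-9, 85), 8)), Mul(-1, 8649)) = Add(Mul(Pow(-216, -1), Rational(671, 85)), -8649) = Add(Mul(Rational(-1, 216), Rational(671, 85)), -8649) = Add(Rational(-671, 18360), -8649) = Rational(-158796311, 18360)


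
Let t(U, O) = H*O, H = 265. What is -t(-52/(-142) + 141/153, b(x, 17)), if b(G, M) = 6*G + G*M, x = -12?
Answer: 73140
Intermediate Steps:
t(U, O) = 265*O
-t(-52/(-142) + 141/153, b(x, 17)) = -265*(-12*(6 + 17)) = -265*(-12*23) = -265*(-276) = -1*(-73140) = 73140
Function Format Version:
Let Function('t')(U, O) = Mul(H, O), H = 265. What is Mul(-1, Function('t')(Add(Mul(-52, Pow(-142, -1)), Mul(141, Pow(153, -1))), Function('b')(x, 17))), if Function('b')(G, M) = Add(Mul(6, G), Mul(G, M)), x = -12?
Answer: 73140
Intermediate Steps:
Function('t')(U, O) = Mul(265, O)
Mul(-1, Function('t')(Add(Mul(-52, Pow(-142, -1)), Mul(141, Pow(153, -1))), Function('b')(x, 17))) = Mul(-1, Mul(265, Mul(-12, Add(6, 17)))) = Mul(-1, Mul(265, Mul(-12, 23))) = Mul(-1, Mul(265, -276)) = Mul(-1, -73140) = 73140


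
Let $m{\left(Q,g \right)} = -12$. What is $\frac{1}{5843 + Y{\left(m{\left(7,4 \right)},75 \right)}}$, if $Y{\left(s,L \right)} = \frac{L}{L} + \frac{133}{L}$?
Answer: $\frac{75}{438433} \approx 0.00017106$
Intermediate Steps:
$Y{\left(s,L \right)} = 1 + \frac{133}{L}$
$\frac{1}{5843 + Y{\left(m{\left(7,4 \right)},75 \right)}} = \frac{1}{5843 + \frac{133 + 75}{75}} = \frac{1}{5843 + \frac{1}{75} \cdot 208} = \frac{1}{5843 + \frac{208}{75}} = \frac{1}{\frac{438433}{75}} = \frac{75}{438433}$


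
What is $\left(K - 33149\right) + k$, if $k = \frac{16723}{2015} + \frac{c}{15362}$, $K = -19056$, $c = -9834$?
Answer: $- \frac{807869467467}{15477215} \approx -52197.0$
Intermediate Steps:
$k = \frac{118541608}{15477215}$ ($k = \frac{16723}{2015} - \frac{9834}{15362} = 16723 \cdot \frac{1}{2015} - \frac{4917}{7681} = \frac{16723}{2015} - \frac{4917}{7681} = \frac{118541608}{15477215} \approx 7.6591$)
$\left(K - 33149\right) + k = \left(-19056 - 33149\right) + \frac{118541608}{15477215} = -52205 + \frac{118541608}{15477215} = - \frac{807869467467}{15477215}$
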